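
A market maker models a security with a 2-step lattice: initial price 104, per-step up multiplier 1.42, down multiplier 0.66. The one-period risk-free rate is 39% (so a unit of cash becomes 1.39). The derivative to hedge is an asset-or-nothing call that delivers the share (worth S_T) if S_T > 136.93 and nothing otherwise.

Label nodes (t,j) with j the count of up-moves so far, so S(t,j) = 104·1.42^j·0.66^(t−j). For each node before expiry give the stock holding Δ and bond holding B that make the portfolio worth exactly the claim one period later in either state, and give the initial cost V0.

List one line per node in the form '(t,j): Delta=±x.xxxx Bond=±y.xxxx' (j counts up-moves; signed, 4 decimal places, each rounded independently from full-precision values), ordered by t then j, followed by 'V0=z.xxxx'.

The replicating-portfolio and risk-neutral prices coincide; use p* = (1.39−0.66)/(1.42−0.66) = 0.9605 for the latter.
Terminal values V(2,·): V(2,0)=0.0000, V(2,1)=0.0000, V(2,2)=209.7056
  t=1,j=0: stock 68.6400 → up 97.4688 (V=0.0000), down 45.3024 (V=0.0000). Price 0.0000; hedge Δ=0.0000, bond B=0.0000.
  t=1,j=1: stock 147.6800 → up 209.7056 (V=209.7056), down 97.4688 (V=0.0000). Price 144.9120; hedge Δ=1.8684, bond B=-131.0164.
  t=0,j=0: stock 104.0000 → up 147.6800 (V=144.9120), down 68.6400 (V=0.0000). Price 100.1380; hedge Δ=1.8334, bond B=-90.5357.
Each (Δ,B) replicates both successor values, so the strategy is self-financing and V0 is arbitrage-free.

(0,0): Delta=1.8334 Bond=-90.5357
(1,0): Delta=0.0000 Bond=0.0000
(1,1): Delta=1.8684 Bond=-131.0164
V0=100.1380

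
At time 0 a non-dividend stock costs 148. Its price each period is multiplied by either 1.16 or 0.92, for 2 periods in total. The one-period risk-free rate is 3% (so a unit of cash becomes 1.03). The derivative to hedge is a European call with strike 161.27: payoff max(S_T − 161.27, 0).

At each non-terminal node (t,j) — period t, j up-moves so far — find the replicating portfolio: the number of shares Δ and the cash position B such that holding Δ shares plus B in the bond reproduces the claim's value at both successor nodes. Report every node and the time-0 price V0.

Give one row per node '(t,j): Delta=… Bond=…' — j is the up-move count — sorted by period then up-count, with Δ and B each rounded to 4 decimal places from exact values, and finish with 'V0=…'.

(0,0): Delta=0.4745 Bond=-62.7307
(1,0): Delta=0.0000 Bond=0.0000
(1,1): Delta=0.9193 Bond=-140.9729
V0=7.5004

No-arbitrage ⇒ martingale measure with p* = (R−d)/(u−d) = 0.4583.
Terminal payoffs: V(2,0)=0.0000, V(2,1)=0.0000, V(2,2)=37.8788
(1,0): S=136.1600. Δ = (V_up−V_dn)/(S_up−S_dn) = (0.0000−0.0000)/(157.9456−125.2672) = 0.0000. V = [p*·0.0000 + (1−p*)·0.0000]/1.03 = 0.0000. B = V − Δ·S = 0.0000.
(1,1): S=171.6800. Δ = (V_up−V_dn)/(S_up−S_dn) = (37.8788−0.0000)/(199.1488−157.9456) = 0.9193. V = [p*·37.8788 + (1−p*)·0.0000]/1.03 = 16.8555. B = V − Δ·S = -140.9729.
(0,0): S=148.0000. Δ = (V_up−V_dn)/(S_up−S_dn) = (16.8555−0.0000)/(171.6800−136.1600) = 0.4745. V = [p*·16.8555 + (1−p*)·0.0000]/1.03 = 7.5004. B = V − Δ·S = -62.7307.
Each (Δ,B) replicates both successor values, so the strategy is self-financing and V0 is arbitrage-free.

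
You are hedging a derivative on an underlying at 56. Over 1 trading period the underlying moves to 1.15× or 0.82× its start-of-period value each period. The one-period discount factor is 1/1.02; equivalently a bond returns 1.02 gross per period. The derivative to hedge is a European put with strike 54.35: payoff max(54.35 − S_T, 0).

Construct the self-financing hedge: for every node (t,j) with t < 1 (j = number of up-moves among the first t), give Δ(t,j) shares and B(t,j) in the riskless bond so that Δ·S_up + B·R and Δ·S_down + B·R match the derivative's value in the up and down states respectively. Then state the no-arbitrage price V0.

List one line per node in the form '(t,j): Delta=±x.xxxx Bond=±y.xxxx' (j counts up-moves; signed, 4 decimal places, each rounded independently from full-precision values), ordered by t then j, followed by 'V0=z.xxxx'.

(0,0): Delta=-0.4562 Bond=28.8012
V0=3.2558

Risk-neutral probability p* = (R−d)/(u−d) = (1.02−0.82)/(1.15−0.82) = 0.6061.
Terminal values V(1,·): V(1,0)=8.4300, V(1,1)=0.0000
Node (0,0) S=56.0000: V=(p*·0.0000+(1−p*)·8.4300)/1.02=3.2558; Δ=(0.0000−8.4300)/(64.4000−45.9200)=-0.4562; B=V−Δ·S=28.8012
Self-financing check: at every node Δ·S+B equals the discounted successor values.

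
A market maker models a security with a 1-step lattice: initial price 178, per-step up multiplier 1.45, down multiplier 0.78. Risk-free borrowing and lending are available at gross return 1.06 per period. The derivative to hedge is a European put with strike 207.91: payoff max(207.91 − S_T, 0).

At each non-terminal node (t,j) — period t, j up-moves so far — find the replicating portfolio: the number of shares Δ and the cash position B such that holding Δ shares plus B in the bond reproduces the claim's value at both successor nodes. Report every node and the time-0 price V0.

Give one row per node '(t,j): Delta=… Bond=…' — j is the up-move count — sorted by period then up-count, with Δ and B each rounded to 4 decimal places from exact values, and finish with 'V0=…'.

Under the risk-neutral measure, an up-move has probability p* = (R−d)/(u−d) = 0.4179 and values discount at R = 1.06.
Terminal values V(1,·): V(1,0)=69.0700, V(1,1)=0.0000
  t=0,j=0: stock 178.0000 → up 258.1000 (V=0.0000), down 138.8400 (V=69.0700). Price 37.9292; hedge Δ=-0.5792, bond B=141.0187.
Each (Δ,B) replicates both successor values, so the strategy is self-financing and V0 is arbitrage-free.

(0,0): Delta=-0.5792 Bond=141.0187
V0=37.9292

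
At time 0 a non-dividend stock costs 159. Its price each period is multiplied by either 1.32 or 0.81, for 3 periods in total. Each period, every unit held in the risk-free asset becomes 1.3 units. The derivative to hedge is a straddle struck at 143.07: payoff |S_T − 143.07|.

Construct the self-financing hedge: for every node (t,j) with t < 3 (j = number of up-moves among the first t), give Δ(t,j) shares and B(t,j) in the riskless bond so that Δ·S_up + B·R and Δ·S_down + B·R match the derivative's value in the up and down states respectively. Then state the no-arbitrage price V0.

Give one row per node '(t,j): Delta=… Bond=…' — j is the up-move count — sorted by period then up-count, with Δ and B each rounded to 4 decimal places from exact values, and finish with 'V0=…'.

Under the risk-neutral measure, an up-move has probability p* = (R−d)/(u−d) = 0.9608 and values discount at R = 1.3.
Payoff layer (t=3): V(3,0)=58.5709, V(3,1)=5.3677, V(3,2)=81.3337, V(3,3)=222.6249
(2,0): S=104.3199. Δ = (V_up−V_dn)/(S_up−S_dn) = (5.3677−58.5709)/(137.7023−84.4991) = -1.0000. V = [p*·5.3677 + (1−p*)·58.5709]/1.3 = 5.7339. B = V − Δ·S = 110.0538.
(2,1): S=170.0028. Δ = (V_up−V_dn)/(S_up−S_dn) = (81.3337−5.3677)/(224.4037−137.7023) = 0.8762. V = [p*·81.3337 + (1−p*)·5.3677]/1.3 = 60.2728. B = V − Δ·S = -88.6801.
(2,2): S=277.0416. Δ = (V_up−V_dn)/(S_up−S_dn) = (222.6249−81.3337)/(365.6949−224.4037) = 1.0000. V = [p*·222.6249 + (1−p*)·81.3337]/1.3 = 166.9878. B = V − Δ·S = -110.0538.
(1,0): S=128.7900. Δ = (V_up−V_dn)/(S_up−S_dn) = (60.2728−5.7339)/(170.0028−104.3199) = 0.8303. V = [p*·60.2728 + (1−p*)·5.7339]/1.3 = 44.7185. B = V − Δ·S = -62.2204.
(1,1): S=209.8800. Δ = (V_up−V_dn)/(S_up−S_dn) = (166.9878−60.2728)/(277.0416−170.0028) = 0.9970. V = [p*·166.9878 + (1−p*)·60.2728]/1.3 = 125.2330. B = V − Δ·S = -84.0120.
(0,0): S=159.0000. Δ = (V_up−V_dn)/(S_up−S_dn) = (125.2330−44.7185)/(209.8800−128.7900) = 0.9929. V = [p*·125.2330 + (1−p*)·44.7185]/1.3 = 93.9043. B = V − Δ·S = -63.9673.
Each (Δ,B) replicates both successor values, so the strategy is self-financing and V0 is arbitrage-free.

(0,0): Delta=0.9929 Bond=-63.9673
(1,0): Delta=0.8303 Bond=-62.2204
(1,1): Delta=0.9970 Bond=-84.0120
(2,0): Delta=-1.0000 Bond=110.0538
(2,1): Delta=0.8762 Bond=-88.6801
(2,2): Delta=1.0000 Bond=-110.0538
V0=93.9043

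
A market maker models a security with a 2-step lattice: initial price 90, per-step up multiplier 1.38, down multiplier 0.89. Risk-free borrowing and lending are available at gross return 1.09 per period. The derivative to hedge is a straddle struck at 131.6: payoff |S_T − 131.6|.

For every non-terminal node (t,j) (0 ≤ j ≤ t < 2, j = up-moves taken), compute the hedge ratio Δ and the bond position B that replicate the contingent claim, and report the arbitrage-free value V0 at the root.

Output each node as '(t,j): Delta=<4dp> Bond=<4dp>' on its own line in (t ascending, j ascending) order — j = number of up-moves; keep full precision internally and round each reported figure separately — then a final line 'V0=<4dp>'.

(0,0): Delta=-0.3242 Bond=61.1008
(1,0): Delta=-1.0000 Bond=120.7339
(1,1): Delta=0.3078 Bond=-11.8946
V0=31.9256

Under the risk-neutral measure, an up-move has probability p* = (R−d)/(u−d) = 0.4082 and values discount at R = 1.09.
Payoff layer (t=2): V(2,0)=60.3110, V(2,1)=21.0620, V(2,2)=39.7960
(1,0): S=80.1000. Δ = (V_up−V_dn)/(S_up−S_dn) = (21.0620−60.3110)/(110.5380−71.2890) = -1.0000. V = [p*·21.0620 + (1−p*)·60.3110]/1.09 = 40.6339. B = V − Δ·S = 120.7339.
(1,1): S=124.2000. Δ = (V_up−V_dn)/(S_up−S_dn) = (39.7960−21.0620)/(171.3960−110.5380) = 0.3078. V = [p*·39.7960 + (1−p*)·21.0620]/1.09 = 26.3381. B = V − Δ·S = -11.8946.
(0,0): S=90.0000. Δ = (V_up−V_dn)/(S_up−S_dn) = (26.3381−40.6339)/(124.2000−80.1000) = -0.3242. V = [p*·26.3381 + (1−p*)·40.6339]/1.09 = 31.9256. B = V − Δ·S = 61.1008.
Each (Δ,B) replicates both successor values, so the strategy is self-financing and V0 is arbitrage-free.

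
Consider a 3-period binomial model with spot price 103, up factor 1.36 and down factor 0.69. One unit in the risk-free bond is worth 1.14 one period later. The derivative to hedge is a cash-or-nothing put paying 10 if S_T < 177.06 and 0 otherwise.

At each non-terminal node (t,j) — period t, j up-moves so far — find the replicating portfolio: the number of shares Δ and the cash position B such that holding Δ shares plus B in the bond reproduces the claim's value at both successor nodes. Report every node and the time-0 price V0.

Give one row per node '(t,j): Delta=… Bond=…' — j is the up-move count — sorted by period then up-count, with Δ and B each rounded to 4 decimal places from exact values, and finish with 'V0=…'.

(0,0): Delta=-0.0503 Bond=9.8854
(1,0): Delta=0.0000 Bond=7.6947
(1,1): Delta=-0.0628 Bond=13.0170
(2,0): Delta=0.0000 Bond=8.7719
(2,1): Delta=0.0000 Bond=8.7719
(2,2): Delta=-0.0783 Bond=17.8057
V0=4.7047

The replicating-portfolio and risk-neutral prices coincide; use p* = (1.14−0.69)/(1.36−0.69) = 0.6716 for the latter.
Payoff layer (t=3): V(3,0)=10.0000, V(3,1)=10.0000, V(3,2)=10.0000, V(3,3)=0.0000
(2,0): S=49.0383. Δ = (V_up−V_dn)/(S_up−S_dn) = (10.0000−10.0000)/(66.6921−33.8364) = 0.0000. V = [p*·10.0000 + (1−p*)·10.0000]/1.14 = 8.7719. B = V − Δ·S = 8.7719.
(2,1): S=96.6552. Δ = (V_up−V_dn)/(S_up−S_dn) = (10.0000−10.0000)/(131.4511−66.6921) = 0.0000. V = [p*·10.0000 + (1−p*)·10.0000]/1.14 = 8.7719. B = V − Δ·S = 8.7719.
(2,2): S=190.5088. Δ = (V_up−V_dn)/(S_up−S_dn) = (0.0000−10.0000)/(259.0920−131.4511) = -0.0783. V = [p*·0.0000 + (1−p*)·10.0000]/1.14 = 2.8803. B = V − Δ·S = 17.8057.
(1,0): S=71.0700. Δ = (V_up−V_dn)/(S_up−S_dn) = (8.7719−8.7719)/(96.6552−49.0383) = 0.0000. V = [p*·8.7719 + (1−p*)·8.7719]/1.14 = 7.6947. B = V − Δ·S = 7.6947.
(1,1): S=140.0800. Δ = (V_up−V_dn)/(S_up−S_dn) = (2.8803−8.7719)/(190.5088−96.6552) = -0.0628. V = [p*·2.8803 + (1−p*)·8.7719]/1.14 = 4.2236. B = V − Δ·S = 13.0170.
(0,0): S=103.0000. Δ = (V_up−V_dn)/(S_up−S_dn) = (4.2236−7.6947)/(140.0800−71.0700) = -0.0503. V = [p*·4.2236 + (1−p*)·7.6947]/1.14 = 4.7047. B = V − Δ·S = 9.8854.
Root portfolio cost Δ·103+B reproduces V0=4.7047.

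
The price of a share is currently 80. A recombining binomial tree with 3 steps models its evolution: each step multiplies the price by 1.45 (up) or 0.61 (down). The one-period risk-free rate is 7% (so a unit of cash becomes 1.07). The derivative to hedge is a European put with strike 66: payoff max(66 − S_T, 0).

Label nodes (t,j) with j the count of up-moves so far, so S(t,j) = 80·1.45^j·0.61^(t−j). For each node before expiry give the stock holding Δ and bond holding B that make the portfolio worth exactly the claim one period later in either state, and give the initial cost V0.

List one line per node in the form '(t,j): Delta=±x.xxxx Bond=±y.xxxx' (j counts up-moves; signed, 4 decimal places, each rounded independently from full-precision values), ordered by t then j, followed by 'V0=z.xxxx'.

No-arbitrage ⇒ martingale measure with p* = (R−d)/(u−d) = 0.5476.
Payoff layer (t=3): V(3,0)=47.8415, V(3,1)=22.8364, V(3,2)=0.0000, V(3,3)=0.0000
(2,0): S=29.7680. Δ = (V_up−V_dn)/(S_up−S_dn) = (22.8364−47.8415)/(43.1636−18.1585) = -1.0000. V = [p*·22.8364 + (1−p*)·47.8415]/1.07 = 31.9142. B = V − Δ·S = 61.6822.
(2,1): S=70.7600. Δ = (V_up−V_dn)/(S_up−S_dn) = (0.0000−22.8364)/(102.6020−43.1636) = -0.3842. V = [p*·0.0000 + (1−p*)·22.8364]/1.07 = 9.6549. B = V − Δ·S = 36.8411.
(2,2): S=168.2000. Δ = (V_up−V_dn)/(S_up−S_dn) = (0.0000−0.0000)/(243.8900−102.6020) = 0.0000. V = [p*·0.0000 + (1−p*)·0.0000]/1.07 = 0.0000. B = V − Δ·S = 0.0000.
(1,0): S=48.8000. Δ = (V_up−V_dn)/(S_up−S_dn) = (9.6549−31.9142)/(70.7600−29.7680) = -0.5430. V = [p*·9.6549 + (1−p*)·31.9142]/1.07 = 18.4342. B = V − Δ·S = 44.9334.
(1,1): S=116.0000. Δ = (V_up−V_dn)/(S_up−S_dn) = (0.0000−9.6549)/(168.2000−70.7600) = -0.0991. V = [p*·0.0000 + (1−p*)·9.6549]/1.07 = 4.0820. B = V − Δ·S = 15.5759.
(0,0): S=80.0000. Δ = (V_up−V_dn)/(S_up−S_dn) = (4.0820−18.4342)/(116.0000−48.8000) = -0.2136. V = [p*·4.0820 + (1−p*)·18.4342]/1.07 = 9.8828. B = V − Δ·S = 26.9689.
Check: Δ(0,0)·S0 + B(0,0) = 9.8828 = V0.

(0,0): Delta=-0.2136 Bond=26.9689
(1,0): Delta=-0.5430 Bond=44.9334
(1,1): Delta=-0.0991 Bond=15.5759
(2,0): Delta=-1.0000 Bond=61.6822
(2,1): Delta=-0.3842 Bond=36.8411
(2,2): Delta=0.0000 Bond=0.0000
V0=9.8828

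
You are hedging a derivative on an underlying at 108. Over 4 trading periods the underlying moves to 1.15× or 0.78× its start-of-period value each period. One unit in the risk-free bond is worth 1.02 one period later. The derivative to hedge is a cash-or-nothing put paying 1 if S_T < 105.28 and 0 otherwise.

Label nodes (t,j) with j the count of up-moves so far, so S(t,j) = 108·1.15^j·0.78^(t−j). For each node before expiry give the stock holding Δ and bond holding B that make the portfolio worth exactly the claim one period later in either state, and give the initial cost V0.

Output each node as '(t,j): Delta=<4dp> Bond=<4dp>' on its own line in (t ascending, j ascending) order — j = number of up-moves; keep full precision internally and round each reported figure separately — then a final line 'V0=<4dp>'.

The replicating-portfolio and risk-neutral prices coincide; use p* = (1.02−0.78)/(1.15−0.78) = 0.6486 for the latter.
At expiry t=4: V(4,0)=1.0000, V(4,1)=1.0000, V(4,2)=1.0000, V(4,3)=0.0000, V(4,4)=0.0000
(3,0): S=51.2516. Δ = (V_up−V_dn)/(S_up−S_dn) = (1.0000−1.0000)/(58.9394−39.9763) = 0.0000. V = [p*·1.0000 + (1−p*)·1.0000]/1.02 = 0.9804. B = V − Δ·S = 0.9804.
(3,1): S=75.5633. Δ = (V_up−V_dn)/(S_up−S_dn) = (1.0000−1.0000)/(86.8978−58.9394) = 0.0000. V = [p*·1.0000 + (1−p*)·1.0000]/1.02 = 0.9804. B = V − Δ·S = 0.9804.
(3,2): S=111.4074. Δ = (V_up−V_dn)/(S_up−S_dn) = (0.0000−1.0000)/(128.1185−86.8978) = -0.0243. V = [p*·0.0000 + (1−p*)·1.0000]/1.02 = 0.3445. B = V − Δ·S = 3.0472.
(3,3): S=164.2545. Δ = (V_up−V_dn)/(S_up−S_dn) = (0.0000−0.0000)/(188.8927−128.1185) = 0.0000. V = [p*·0.0000 + (1−p*)·0.0000]/1.02 = 0.0000. B = V − Δ·S = 0.0000.
(2,0): S=65.7072. Δ = (V_up−V_dn)/(S_up−S_dn) = (0.9804−0.9804)/(75.5633−51.2516) = 0.0000. V = [p*·0.9804 + (1−p*)·0.9804]/1.02 = 0.9612. B = V − Δ·S = 0.9612.
(2,1): S=96.8760. Δ = (V_up−V_dn)/(S_up−S_dn) = (0.3445−0.9804)/(111.4074−75.5633) = -0.0177. V = [p*·0.3445 + (1−p*)·0.9804]/1.02 = 0.5568. B = V − Δ·S = 2.2755.
(2,2): S=142.8300. Δ = (V_up−V_dn)/(S_up−S_dn) = (0.0000−0.3445)/(164.2545−111.4074) = -0.0065. V = [p*·0.0000 + (1−p*)·0.3445]/1.02 = 0.1187. B = V − Δ·S = 1.0496.
(1,0): S=84.2400. Δ = (V_up−V_dn)/(S_up−S_dn) = (0.5568−0.9612)/(96.8760−65.7072) = -0.0130. V = [p*·0.5568 + (1−p*)·0.9612]/1.02 = 0.6851. B = V − Δ·S = 1.7781.
(1,1): S=124.2000. Δ = (V_up−V_dn)/(S_up−S_dn) = (0.1187−0.5568)/(142.8300−96.8760) = -0.0095. V = [p*·0.1187 + (1−p*)·0.5568]/1.02 = 0.2672. B = V − Δ·S = 1.4513.
(0,0): S=108.0000. Δ = (V_up−V_dn)/(S_up−S_dn) = (0.2672−0.6851)/(124.2000−84.2400) = -0.0105. V = [p*·0.2672 + (1−p*)·0.6851]/1.02 = 0.4060. B = V − Δ·S = 1.5354.
Each (Δ,B) replicates both successor values, so the strategy is self-financing and V0 is arbitrage-free.

(0,0): Delta=-0.0105 Bond=1.5354
(1,0): Delta=-0.0130 Bond=1.7781
(1,1): Delta=-0.0095 Bond=1.4513
(2,0): Delta=0.0000 Bond=0.9612
(2,1): Delta=-0.0177 Bond=2.2755
(2,2): Delta=-0.0065 Bond=1.0496
(3,0): Delta=0.0000 Bond=0.9804
(3,1): Delta=0.0000 Bond=0.9804
(3,2): Delta=-0.0243 Bond=3.0472
(3,3): Delta=0.0000 Bond=0.0000
V0=0.4060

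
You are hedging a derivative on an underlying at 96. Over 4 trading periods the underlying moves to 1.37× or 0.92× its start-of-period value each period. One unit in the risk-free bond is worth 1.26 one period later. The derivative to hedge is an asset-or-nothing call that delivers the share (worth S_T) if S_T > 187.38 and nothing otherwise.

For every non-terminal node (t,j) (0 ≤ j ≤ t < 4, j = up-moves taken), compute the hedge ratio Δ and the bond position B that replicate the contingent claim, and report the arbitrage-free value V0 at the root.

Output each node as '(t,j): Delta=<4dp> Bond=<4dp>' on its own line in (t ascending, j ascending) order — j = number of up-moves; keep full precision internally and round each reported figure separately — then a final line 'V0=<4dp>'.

(0,0): Delta=1.6546 Bond=-77.1166
(1,0): Delta=2.0547 Bond=-132.5004
(1,1): Delta=1.5677 Bond=-85.7356
(2,0): Delta=0.0000 Bond=0.0000
(2,1): Delta=2.5011 Bond=-220.9639
(2,2): Delta=1.3649 Bond=-71.4883
(3,0): Delta=0.0000 Bond=0.0000
(3,1): Delta=0.0000 Bond=0.0000
(3,2): Delta=3.0444 Bond=-368.4899
(3,3): Delta=1.0000 Bond=0.0000
V0=81.7252

No-arbitrage ⇒ martingale measure with p* = (R−d)/(u−d) = 0.7556.
Terminal values V(4,·): V(4,0)=0.0000, V(4,1)=0.0000, V(4,2)=0.0000, V(4,3)=227.1019, V(4,4)=338.1843
(3,0): S=74.7540. Δ = (V_up−V_dn)/(S_up−S_dn) = (0.0000−0.0000)/(102.4130−68.7737) = 0.0000. V = [p*·0.0000 + (1−p*)·0.0000]/1.26 = 0.0000. B = V − Δ·S = 0.0000.
(3,1): S=111.3185. Δ = (V_up−V_dn)/(S_up−S_dn) = (0.0000−0.0000)/(152.5064−102.4130) = 0.0000. V = [p*·0.0000 + (1−p*)·0.0000]/1.26 = 0.0000. B = V − Δ·S = 0.0000.
(3,2): S=165.7678. Δ = (V_up−V_dn)/(S_up−S_dn) = (227.1019−0.0000)/(227.1019−152.5064) = 3.0444. V = [p*·227.1019 + (1−p*)·0.0000]/1.26 = 136.1810. B = V − Δ·S = -368.4899.
(3,3): S=246.8499. Δ = (V_up−V_dn)/(S_up−S_dn) = (338.1843−227.1019)/(338.1843−227.1019) = 1.0000. V = [p*·338.1843 + (1−p*)·227.1019]/1.26 = 246.8499. B = V − Δ·S = 0.0000.
(2,0): S=81.2544. Δ = (V_up−V_dn)/(S_up−S_dn) = (0.0000−0.0000)/(111.3185−74.7540) = 0.0000. V = [p*·0.0000 + (1−p*)·0.0000]/1.26 = 0.0000. B = V − Δ·S = 0.0000.
(2,1): S=120.9984. Δ = (V_up−V_dn)/(S_up−S_dn) = (136.1810−0.0000)/(165.7678−111.3185) = 2.5011. V = [p*·136.1810 + (1−p*)·0.0000]/1.26 = 81.6606. B = V − Δ·S = -220.9639.
(2,2): S=180.1824. Δ = (V_up−V_dn)/(S_up−S_dn) = (246.8499−136.1810)/(246.8499−165.7678) = 1.3649. V = [p*·246.8499 + (1−p*)·136.1810]/1.26 = 174.4425. B = V − Δ·S = -71.4883.
(1,0): S=88.3200. Δ = (V_up−V_dn)/(S_up−S_dn) = (81.6606−0.0000)/(120.9984−81.2544) = 2.0547. V = [p*·81.6606 + (1−p*)·0.0000]/1.26 = 48.9675. B = V − Δ·S = -132.5004.
(1,1): S=131.5200. Δ = (V_up−V_dn)/(S_up−S_dn) = (174.4425−81.6606)/(180.1824−120.9984) = 1.5677. V = [p*·174.4425 + (1−p*)·81.6606]/1.26 = 120.4464. B = V − Δ·S = -85.7356.
(0,0): S=96.0000. Δ = (V_up−V_dn)/(S_up−S_dn) = (120.4464−48.9675)/(131.5200−88.3200) = 1.6546. V = [p*·120.4464 + (1−p*)·48.9675]/1.26 = 81.7252. B = V − Δ·S = -77.1166.
Each (Δ,B) replicates both successor values, so the strategy is self-financing and V0 is arbitrage-free.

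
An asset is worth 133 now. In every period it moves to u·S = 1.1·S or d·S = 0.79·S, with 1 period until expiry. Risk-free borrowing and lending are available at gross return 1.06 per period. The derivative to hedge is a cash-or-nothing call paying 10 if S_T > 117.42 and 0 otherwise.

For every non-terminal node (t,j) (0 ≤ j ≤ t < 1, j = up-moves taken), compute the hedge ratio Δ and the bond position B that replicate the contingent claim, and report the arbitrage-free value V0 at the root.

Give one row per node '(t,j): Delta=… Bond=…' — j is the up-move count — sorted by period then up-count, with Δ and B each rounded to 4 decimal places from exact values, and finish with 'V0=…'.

Since d<R<u, set p* = (R−d)/(u−d) = 0.8710; price each node as the discounted p*-expectation of its children.
Terminal payoffs: V(1,0)=0.0000, V(1,1)=10.0000
(0,0): S=133.0000. Δ = (V_up−V_dn)/(S_up−S_dn) = (10.0000−0.0000)/(146.3000−105.0700) = 0.2425. V = [p*·10.0000 + (1−p*)·0.0000]/1.06 = 8.2167. B = V − Δ·S = -24.0414.
Each (Δ,B) replicates both successor values, so the strategy is self-financing and V0 is arbitrage-free.

(0,0): Delta=0.2425 Bond=-24.0414
V0=8.2167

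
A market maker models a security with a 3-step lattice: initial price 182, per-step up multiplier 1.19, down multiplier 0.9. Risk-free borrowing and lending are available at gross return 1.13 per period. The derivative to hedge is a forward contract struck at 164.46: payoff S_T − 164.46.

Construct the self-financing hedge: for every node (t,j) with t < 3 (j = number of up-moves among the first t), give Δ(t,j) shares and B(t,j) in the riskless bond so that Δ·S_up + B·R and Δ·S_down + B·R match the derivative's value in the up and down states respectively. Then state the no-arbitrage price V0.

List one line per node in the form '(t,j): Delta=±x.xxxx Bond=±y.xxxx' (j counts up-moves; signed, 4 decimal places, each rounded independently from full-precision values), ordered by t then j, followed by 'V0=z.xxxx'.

(0,0): Delta=1.0000 Bond=-113.9790
(1,0): Delta=1.0000 Bond=-128.7963
(1,1): Delta=1.0000 Bond=-128.7963
(2,0): Delta=1.0000 Bond=-145.5398
(2,1): Delta=1.0000 Bond=-145.5398
(2,2): Delta=1.0000 Bond=-145.5398
V0=68.0210

Risk-neutral probability p* = (R−d)/(u−d) = (1.13−0.9)/(1.19−0.9) = 0.7931.
At expiry t=3: V(3,0)=-31.7820, V(3,1)=10.9698, V(3,2)=67.4972, V(3,3)=142.2389
(2,0): S=147.4200. Δ = (V_up−V_dn)/(S_up−S_dn) = (10.9698−-31.7820)/(175.4298−132.6780) = 1.0000. V = [p*·10.9698 + (1−p*)·-31.7820]/1.13 = 1.8802. B = V − Δ·S = -145.5398.
(2,1): S=194.9220. Δ = (V_up−V_dn)/(S_up−S_dn) = (67.4972−10.9698)/(231.9572−175.4298) = 1.0000. V = [p*·67.4972 + (1−p*)·10.9698]/1.13 = 49.3822. B = V − Δ·S = -145.5398.
(2,2): S=257.7302. Δ = (V_up−V_dn)/(S_up−S_dn) = (142.2389−67.4972)/(306.6989−231.9572) = 1.0000. V = [p*·142.2389 + (1−p*)·67.4972]/1.13 = 112.1904. B = V − Δ·S = -145.5398.
(1,0): S=163.8000. Δ = (V_up−V_dn)/(S_up−S_dn) = (49.3822−1.8802)/(194.9220−147.4200) = 1.0000. V = [p*·49.3822 + (1−p*)·1.8802]/1.13 = 35.0037. B = V − Δ·S = -128.7963.
(1,1): S=216.5800. Δ = (V_up−V_dn)/(S_up−S_dn) = (112.1904−49.3822)/(257.7302−194.9220) = 1.0000. V = [p*·112.1904 + (1−p*)·49.3822]/1.13 = 87.7837. B = V − Δ·S = -128.7963.
(0,0): S=182.0000. Δ = (V_up−V_dn)/(S_up−S_dn) = (87.7837−35.0037)/(216.5800−163.8000) = 1.0000. V = [p*·87.7837 + (1−p*)·35.0037]/1.13 = 68.0210. B = V − Δ·S = -113.9790.
Each (Δ,B) replicates both successor values, so the strategy is self-financing and V0 is arbitrage-free.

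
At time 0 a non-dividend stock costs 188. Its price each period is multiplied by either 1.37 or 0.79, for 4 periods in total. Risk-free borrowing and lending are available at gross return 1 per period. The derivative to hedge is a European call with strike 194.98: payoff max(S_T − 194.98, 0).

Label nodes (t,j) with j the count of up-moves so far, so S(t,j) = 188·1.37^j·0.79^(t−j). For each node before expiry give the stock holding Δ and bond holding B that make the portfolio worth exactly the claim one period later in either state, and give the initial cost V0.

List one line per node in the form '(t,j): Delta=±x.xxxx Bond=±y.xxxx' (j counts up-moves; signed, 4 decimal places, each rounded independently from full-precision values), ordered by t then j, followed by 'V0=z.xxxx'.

(0,0): Delta=0.5964 Bond=-73.3682
(1,0): Delta=0.3814 Bond=-41.4408
(1,1): Delta=0.8148 Bond=-129.6213
(2,0): Delta=0.1343 Bond=-12.4465
(2,1): Delta=0.6325 Bond=-92.5258
(2,2): Delta=1.0000 Bond=-194.9800
(3,0): Delta=0.0000 Bond=0.0000
(3,1): Delta=0.2707 Bond=-34.3761
(3,2): Delta=1.0000 Bond=-194.9800
(3,3): Delta=1.0000 Bond=-194.9800
V0=38.7485

Since d<R<u, set p* = (R−d)/(u−d) = 0.3621; price each node as the discounted p*-expectation of its children.
Payoff layer (t=4): V(4,0)=0.0000, V(4,1)=0.0000, V(4,2)=25.2382, V(4,3)=186.9173, V(4,4)=467.2977
  t=3,j=0: stock 92.6913 → up 126.9871 (V=0.0000), down 73.2262 (V=0.0000). Price 0.0000; hedge Δ=0.0000, bond B=0.0000.
  t=3,j=1: stock 160.7432 → up 220.2182 (V=25.2382), down 126.9871 (V=0.0000). Price 9.1380; hedge Δ=0.2707, bond B=-34.3761.
  t=3,j=2: stock 278.7572 → up 381.8973 (V=186.9173), down 220.2182 (V=25.2382). Price 83.7772; hedge Δ=1.0000, bond B=-194.9800.
  t=3,j=3: stock 483.4144 → up 662.2777 (V=467.2977), down 381.8973 (V=186.9173). Price 288.4344; hedge Δ=1.0000, bond B=-194.9800.
  t=2,j=0: stock 117.3308 → up 160.7432 (V=9.1380), down 92.6913 (V=0.0000). Price 3.3086; hedge Δ=0.1343, bond B=-12.4465.
  t=2,j=1: stock 203.4724 → up 278.7572 (V=83.7772), down 160.7432 (V=9.1380). Price 36.1625; hedge Δ=0.6325, bond B=-92.5258.
  t=2,j=2: stock 352.8572 → up 483.4144 (V=288.4344), down 278.7572 (V=83.7772). Price 157.8772; hedge Δ=1.0000, bond B=-194.9800.
  t=1,j=0: stock 148.5200 → up 203.4724 (V=36.1625), down 117.3308 (V=3.3086). Price 15.2040; hedge Δ=0.3814, bond B=-41.4408.
  t=1,j=1: stock 257.5600 → up 352.8572 (V=157.8772), down 203.4724 (V=36.1625). Price 80.2316; hedge Δ=0.8148, bond B=-129.6213.
  t=0,j=0: stock 188.0000 → up 257.5600 (V=80.2316), down 148.5200 (V=15.2040). Price 38.7485; hedge Δ=0.5964, bond B=-73.3682.
Self-financing check: at every node Δ·S+B equals the discounted successor values.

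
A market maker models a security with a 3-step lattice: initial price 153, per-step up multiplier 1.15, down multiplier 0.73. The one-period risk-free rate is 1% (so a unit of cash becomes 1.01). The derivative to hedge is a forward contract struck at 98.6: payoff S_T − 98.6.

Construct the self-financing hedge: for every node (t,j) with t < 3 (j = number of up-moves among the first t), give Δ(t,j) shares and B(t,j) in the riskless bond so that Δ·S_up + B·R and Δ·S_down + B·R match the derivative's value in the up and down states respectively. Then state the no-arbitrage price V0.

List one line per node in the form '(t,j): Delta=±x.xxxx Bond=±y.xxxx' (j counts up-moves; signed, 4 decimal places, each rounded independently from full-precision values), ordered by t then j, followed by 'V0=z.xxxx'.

Risk-neutral probability p* = (R−d)/(u−d) = (1.01−0.73)/(1.15−0.73) = 0.6667.
Payoff layer (t=3): V(3,0)=-39.0804, V(3,1)=-4.8362, V(3,2)=49.1100, V(3,3)=134.0939
Node (2,0) S=81.5337: V=(p*·-4.8362+(1−p*)·-39.0804)/1.01=-16.0901; Δ=(-4.8362−-39.0804)/(93.7638−59.5196)=1.0000; B=V−Δ·S=-97.6238
Node (2,1) S=128.4435: V=(p*·49.1100+(1−p*)·-4.8362)/1.01=30.8197; Δ=(49.1100−-4.8362)/(147.7100−93.7638)=1.0000; B=V−Δ·S=-97.6238
Node (2,2) S=202.3425: V=(p*·134.0939+(1−p*)·49.1100)/1.01=104.7187; Δ=(134.0939−49.1100)/(232.6939−147.7100)=1.0000; B=V−Δ·S=-97.6238
Node (1,0) S=111.6900: V=(p*·30.8197+(1−p*)·-16.0901)/1.01=15.0328; Δ=(30.8197−-16.0901)/(128.4435−81.5337)=1.0000; B=V−Δ·S=-96.6572
Node (1,1) S=175.9500: V=(p*·104.7187+(1−p*)·30.8197)/1.01=79.2928; Δ=(104.7187−30.8197)/(202.3425−128.4435)=1.0000; B=V−Δ·S=-96.6572
Node (0,0) S=153.0000: V=(p*·79.2928+(1−p*)·15.0328)/1.01=57.2998; Δ=(79.2928−15.0328)/(175.9500−111.6900)=1.0000; B=V−Δ·S=-95.7002
Check: Δ(0,0)·S0 + B(0,0) = 57.2998 = V0.

(0,0): Delta=1.0000 Bond=-95.7002
(1,0): Delta=1.0000 Bond=-96.6572
(1,1): Delta=1.0000 Bond=-96.6572
(2,0): Delta=1.0000 Bond=-97.6238
(2,1): Delta=1.0000 Bond=-97.6238
(2,2): Delta=1.0000 Bond=-97.6238
V0=57.2998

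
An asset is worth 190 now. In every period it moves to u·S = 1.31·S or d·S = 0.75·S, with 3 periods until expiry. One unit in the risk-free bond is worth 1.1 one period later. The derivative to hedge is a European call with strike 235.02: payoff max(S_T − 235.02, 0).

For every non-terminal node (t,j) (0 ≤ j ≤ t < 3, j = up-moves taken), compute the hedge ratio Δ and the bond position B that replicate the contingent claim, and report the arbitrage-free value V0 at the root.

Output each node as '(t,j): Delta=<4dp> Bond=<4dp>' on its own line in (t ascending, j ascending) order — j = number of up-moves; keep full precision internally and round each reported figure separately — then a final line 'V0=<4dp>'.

(0,0): Delta=0.5887 Bond=-73.4665
(1,0): Delta=0.0678 Bond=-6.5887
(1,1): Delta=0.7676 Bond=-125.3478
(2,0): Delta=0.0000 Bond=0.0000
(2,1): Delta=0.0911 Bond=-11.5961
(2,2): Delta=1.0000 Bond=-213.6545
V0=38.3840

Under the risk-neutral measure, an up-move has probability p* = (R−d)/(u−d) = 0.6250 and values discount at R = 1.1.
At expiry t=3: V(3,0)=0.0000, V(3,1)=0.0000, V(3,2)=9.5243, V(3,3)=192.1173
  t=2,j=0: stock 106.8750 → up 140.0062 (V=0.0000), down 80.1562 (V=0.0000). Price 0.0000; hedge Δ=0.0000, bond B=0.0000.
  t=2,j=1: stock 186.6750 → up 244.5443 (V=9.5243), down 140.0063 (V=0.0000). Price 5.4115; hedge Δ=0.0911, bond B=-11.5961.
  t=2,j=2: stock 326.0590 → up 427.1373 (V=192.1173), down 244.5443 (V=9.5243). Price 112.4045; hedge Δ=1.0000, bond B=-213.6545.
  t=1,j=0: stock 142.5000 → up 186.6750 (V=5.4115), down 106.8750 (V=0.0000). Price 3.0747; hedge Δ=0.0678, bond B=-6.5887.
  t=1,j=1: stock 248.9000 → up 326.0590 (V=112.4045), down 186.6750 (V=5.4115). Price 65.7110; hedge Δ=0.7676, bond B=-125.3478.
  t=0,j=0: stock 190.0000 → up 248.9000 (V=65.7110), down 142.5000 (V=3.0747). Price 38.3840; hedge Δ=0.5887, bond B=-73.4665.
Root portfolio cost Δ·190+B reproduces V0=38.3840.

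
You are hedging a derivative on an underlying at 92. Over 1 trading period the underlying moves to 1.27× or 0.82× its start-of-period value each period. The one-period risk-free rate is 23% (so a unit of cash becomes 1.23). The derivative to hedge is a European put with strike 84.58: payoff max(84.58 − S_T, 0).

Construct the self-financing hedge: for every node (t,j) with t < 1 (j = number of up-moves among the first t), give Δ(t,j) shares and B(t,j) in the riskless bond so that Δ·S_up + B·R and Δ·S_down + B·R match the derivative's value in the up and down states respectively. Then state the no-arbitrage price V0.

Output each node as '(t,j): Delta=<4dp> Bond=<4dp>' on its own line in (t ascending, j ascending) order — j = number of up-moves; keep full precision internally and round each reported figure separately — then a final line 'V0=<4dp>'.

Under the risk-neutral measure, an up-move has probability p* = (R−d)/(u−d) = 0.9111 and values discount at R = 1.23.
Terminal values V(1,·): V(1,0)=9.1400, V(1,1)=0.0000
  t=0,j=0: stock 92.0000 → up 116.8400 (V=0.0000), down 75.4400 (V=9.1400). Price 0.6605; hedge Δ=-0.2208, bond B=20.9716.
Self-financing check: at every node Δ·S+B equals the discounted successor values.

(0,0): Delta=-0.2208 Bond=20.9716
V0=0.6605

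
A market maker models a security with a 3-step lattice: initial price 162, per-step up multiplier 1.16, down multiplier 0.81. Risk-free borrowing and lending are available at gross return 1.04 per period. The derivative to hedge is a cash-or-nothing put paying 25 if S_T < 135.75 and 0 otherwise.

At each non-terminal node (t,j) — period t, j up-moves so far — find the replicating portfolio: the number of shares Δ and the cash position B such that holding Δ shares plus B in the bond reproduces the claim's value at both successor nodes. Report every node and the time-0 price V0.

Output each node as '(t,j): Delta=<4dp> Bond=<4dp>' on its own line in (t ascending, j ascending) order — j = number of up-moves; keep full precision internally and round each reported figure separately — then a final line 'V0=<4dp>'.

(0,0): Delta=-0.1837 Bond=35.8045
(1,0): Delta=-0.3440 Bond=58.2659
(1,1): Delta=-0.1253 Bond=26.2649
(2,0): Delta=0.0000 Bond=24.0385
(2,1): Delta=-0.4693 Bond=79.6703
(2,2): Delta=0.0000 Bond=0.0000
V0=6.0462

Since d<R<u, set p* = (R−d)/(u−d) = 0.6571; price each node as the discounted p*-expectation of its children.
At expiry t=3: V(3,0)=25.0000, V(3,1)=25.0000, V(3,2)=0.0000, V(3,3)=0.0000
  t=2,j=0: stock 106.2882 → up 123.2943 (V=25.0000), down 86.0934 (V=25.0000). Price 24.0385; hedge Δ=0.0000, bond B=24.0385.
  t=2,j=1: stock 152.2152 → up 176.5696 (V=0.0000), down 123.2943 (V=25.0000). Price 8.2418; hedge Δ=-0.4693, bond B=79.6703.
  t=2,j=2: stock 217.9872 → up 252.8652 (V=0.0000), down 176.5696 (V=0.0000). Price 0.0000; hedge Δ=0.0000, bond B=0.0000.
  t=1,j=0: stock 131.2200 → up 152.2152 (V=8.2418), down 106.2882 (V=24.0385). Price 13.1325; hedge Δ=-0.3440, bond B=58.2659.
  t=1,j=1: stock 187.9200 → up 217.9872 (V=0.0000), down 152.2152 (V=8.2418). Price 2.7171; hedge Δ=-0.1253, bond B=26.2649.
  t=0,j=0: stock 162.0000 → up 187.9200 (V=2.7171), down 131.2200 (V=13.1325). Price 6.0462; hedge Δ=-0.1837, bond B=35.8045.
Each (Δ,B) replicates both successor values, so the strategy is self-financing and V0 is arbitrage-free.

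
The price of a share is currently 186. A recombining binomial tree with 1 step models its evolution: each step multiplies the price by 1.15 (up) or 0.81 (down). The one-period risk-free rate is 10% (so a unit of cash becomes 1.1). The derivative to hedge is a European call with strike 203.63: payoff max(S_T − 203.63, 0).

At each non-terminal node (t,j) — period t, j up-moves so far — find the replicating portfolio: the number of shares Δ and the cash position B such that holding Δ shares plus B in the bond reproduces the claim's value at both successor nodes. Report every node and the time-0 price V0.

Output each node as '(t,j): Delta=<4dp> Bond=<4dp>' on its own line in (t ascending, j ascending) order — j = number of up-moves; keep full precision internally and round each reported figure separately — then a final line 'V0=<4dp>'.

(0,0): Delta=0.1624 Bond=-22.2425
V0=7.9634

Since d<R<u, set p* = (R−d)/(u−d) = 0.8529; price each node as the discounted p*-expectation of its children.
At expiry t=1: V(1,0)=0.0000, V(1,1)=10.2700
Node (0,0) S=186.0000: V=(p*·10.2700+(1−p*)·0.0000)/1.1=7.9634; Δ=(10.2700−0.0000)/(213.9000−150.6600)=0.1624; B=V−Δ·S=-22.2425
The time-0 hedge costs 7.9634, which is the no-arbitrage price.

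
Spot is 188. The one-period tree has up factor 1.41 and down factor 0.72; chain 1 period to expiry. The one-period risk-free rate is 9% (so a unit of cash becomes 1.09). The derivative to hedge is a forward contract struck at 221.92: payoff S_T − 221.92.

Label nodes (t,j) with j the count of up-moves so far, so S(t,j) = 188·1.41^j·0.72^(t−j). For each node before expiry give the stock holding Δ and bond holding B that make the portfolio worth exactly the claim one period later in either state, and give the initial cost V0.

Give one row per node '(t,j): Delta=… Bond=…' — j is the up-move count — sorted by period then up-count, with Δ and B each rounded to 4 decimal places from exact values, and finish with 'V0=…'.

(0,0): Delta=1.0000 Bond=-203.5963
V0=-15.5963

No-arbitrage ⇒ martingale measure with p* = (R−d)/(u−d) = 0.5362.
Terminal payoffs: V(1,0)=-86.5600, V(1,1)=43.1600
  t=0,j=0: stock 188.0000 → up 265.0800 (V=43.1600), down 135.3600 (V=-86.5600). Price -15.5963; hedge Δ=1.0000, bond B=-203.5963.
The time-0 hedge costs -15.5963, which is the no-arbitrage price.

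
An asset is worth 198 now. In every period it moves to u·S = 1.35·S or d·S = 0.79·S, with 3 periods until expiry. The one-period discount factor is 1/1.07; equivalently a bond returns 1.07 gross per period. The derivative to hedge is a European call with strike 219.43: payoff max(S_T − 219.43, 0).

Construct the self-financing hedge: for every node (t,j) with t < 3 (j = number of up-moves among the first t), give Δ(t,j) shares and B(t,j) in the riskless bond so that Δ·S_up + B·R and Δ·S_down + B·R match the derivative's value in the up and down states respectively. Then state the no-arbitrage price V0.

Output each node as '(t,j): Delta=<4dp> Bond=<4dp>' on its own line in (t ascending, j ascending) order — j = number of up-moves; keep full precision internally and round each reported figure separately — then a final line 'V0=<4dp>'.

(0,0): Delta=0.6565 Bond=-82.5775
(1,0): Delta=0.3502 Bond=-40.4433
(1,1): Delta=0.8358 Bond=-136.2726
(2,0): Delta=0.0000 Bond=0.0000
(2,1): Delta=0.5551 Bond=-86.5486
(2,2): Delta=1.0000 Bond=-205.0748
V0=47.4127

Under the risk-neutral measure, an up-move has probability p* = (R−d)/(u−d) = 0.5000 and values discount at R = 1.07.
At expiry t=3: V(3,0)=0.0000, V(3,1)=0.0000, V(3,2)=65.6455, V(3,3)=267.7243
Node (2,0) S=123.5718: V=(p*·0.0000+(1−p*)·0.0000)/1.07=0.0000; Δ=(0.0000−0.0000)/(166.8219−97.6217)=0.0000; B=V−Δ·S=0.0000
Node (2,1) S=211.1670: V=(p*·65.6455+(1−p*)·0.0000)/1.07=30.6754; Δ=(65.6455−0.0000)/(285.0755−166.8219)=0.5551; B=V−Δ·S=-86.5486
Node (2,2) S=360.8550: V=(p*·267.7243+(1−p*)·65.6455)/1.07=155.7802; Δ=(267.7243−65.6455)/(487.1543−285.0755)=1.0000; B=V−Δ·S=-205.0748
Node (1,0) S=156.4200: V=(p*·30.6754+(1−p*)·0.0000)/1.07=14.3343; Δ=(30.6754−0.0000)/(211.1670−123.5718)=0.3502; B=V−Δ·S=-40.4433
Node (1,1) S=267.3000: V=(p*·155.7802+(1−p*)·30.6754)/1.07=87.1288; Δ=(155.7802−30.6754)/(360.8550−211.1670)=0.8358; B=V−Δ·S=-136.2726
Node (0,0) S=198.0000: V=(p*·87.1288+(1−p*)·14.3343)/1.07=47.4127; Δ=(87.1288−14.3343)/(267.3000−156.4200)=0.6565; B=V−Δ·S=-82.5775
Check: Δ(0,0)·S0 + B(0,0) = 47.4127 = V0.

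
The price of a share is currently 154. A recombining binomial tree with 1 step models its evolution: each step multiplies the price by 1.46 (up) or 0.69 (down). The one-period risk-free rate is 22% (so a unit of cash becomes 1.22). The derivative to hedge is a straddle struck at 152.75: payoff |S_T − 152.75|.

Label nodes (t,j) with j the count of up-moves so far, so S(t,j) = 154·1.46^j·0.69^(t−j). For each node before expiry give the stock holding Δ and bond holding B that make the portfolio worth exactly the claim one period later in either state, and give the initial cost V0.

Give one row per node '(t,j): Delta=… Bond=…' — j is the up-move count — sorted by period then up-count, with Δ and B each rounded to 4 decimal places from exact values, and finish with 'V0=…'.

No-arbitrage ⇒ martingale measure with p* = (R−d)/(u−d) = 0.6883.
Terminal payoffs: V(1,0)=46.4900, V(1,1)=72.0900
  t=0,j=0: stock 154.0000 → up 224.8400 (V=72.0900), down 106.2600 (V=46.4900). Price 52.5498; hedge Δ=0.2159, bond B=19.3031.
Check: Δ(0,0)·S0 + B(0,0) = 52.5498 = V0.

(0,0): Delta=0.2159 Bond=19.3031
V0=52.5498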